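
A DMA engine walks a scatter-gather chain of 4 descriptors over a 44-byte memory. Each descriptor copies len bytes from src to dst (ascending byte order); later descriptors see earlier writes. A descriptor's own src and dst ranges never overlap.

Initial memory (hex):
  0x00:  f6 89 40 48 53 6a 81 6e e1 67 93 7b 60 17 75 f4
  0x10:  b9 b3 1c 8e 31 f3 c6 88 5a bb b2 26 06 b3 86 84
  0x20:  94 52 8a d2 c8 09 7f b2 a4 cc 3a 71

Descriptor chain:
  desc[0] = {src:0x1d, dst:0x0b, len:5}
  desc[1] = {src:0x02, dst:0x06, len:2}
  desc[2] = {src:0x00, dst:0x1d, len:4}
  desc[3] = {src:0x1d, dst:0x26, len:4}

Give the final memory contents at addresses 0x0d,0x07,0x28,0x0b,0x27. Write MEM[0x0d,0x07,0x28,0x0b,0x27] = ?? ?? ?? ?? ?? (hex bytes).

MEM[0x0d,0x07,0x28,0x0b,0x27] = 84 48 40 b3 89

[0] 0x1d->0x0b len=5 : b3 86 84 94 52
[1] 0x02->0x06 len=2 : 40 48
[2] 0x00->0x1d len=4 : f6 89 40 48
[3] 0x1d->0x26 len=4 : f6 89 40 48
query mem[0x0d]=0x84, mem[0x07]=0x48, mem[0x28]=0x40, mem[0x0b]=0xb3, mem[0x27]=0x89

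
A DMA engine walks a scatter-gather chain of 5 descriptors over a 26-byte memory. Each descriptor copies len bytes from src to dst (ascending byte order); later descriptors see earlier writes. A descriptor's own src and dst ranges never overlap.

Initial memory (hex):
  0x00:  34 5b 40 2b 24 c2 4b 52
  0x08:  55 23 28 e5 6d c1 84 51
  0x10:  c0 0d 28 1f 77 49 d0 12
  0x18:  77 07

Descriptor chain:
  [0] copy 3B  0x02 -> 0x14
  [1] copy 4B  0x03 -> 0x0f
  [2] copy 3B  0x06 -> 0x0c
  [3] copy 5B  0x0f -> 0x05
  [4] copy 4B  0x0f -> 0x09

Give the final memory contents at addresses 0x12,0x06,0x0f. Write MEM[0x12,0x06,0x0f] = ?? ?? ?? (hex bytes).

MEM[0x12,0x06,0x0f] = 4b 24 2b

  after D0: wrote 3B at 0x14 = 402b24
  after D1: wrote 4B at 0x0f = 2b24c24b
  after D2: wrote 3B at 0x0c = 4b5255
  after D3: wrote 5B at 0x05 = 2b24c24b1f
  after D4: wrote 4B at 0x09 = 2b24c24b
query mem[0x12]=0x4b, mem[0x06]=0x24, mem[0x0f]=0x2b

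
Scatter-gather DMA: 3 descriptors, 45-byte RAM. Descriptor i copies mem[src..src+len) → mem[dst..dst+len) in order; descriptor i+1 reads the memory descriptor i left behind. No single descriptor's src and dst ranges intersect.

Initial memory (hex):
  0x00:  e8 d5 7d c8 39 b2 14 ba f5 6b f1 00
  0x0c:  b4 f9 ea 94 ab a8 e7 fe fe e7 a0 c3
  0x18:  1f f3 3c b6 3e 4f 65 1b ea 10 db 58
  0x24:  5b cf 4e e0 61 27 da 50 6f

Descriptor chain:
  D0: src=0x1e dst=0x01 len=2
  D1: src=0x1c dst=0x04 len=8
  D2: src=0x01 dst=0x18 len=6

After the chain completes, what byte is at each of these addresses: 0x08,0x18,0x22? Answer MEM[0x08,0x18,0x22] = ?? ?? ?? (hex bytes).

D0: mem[0x01..0x02] <- [65 1b]
D1: mem[0x04..0x0b] <- [3e 4f 65 1b ea 10 db 58]
D2: mem[0x18..0x1d] <- [65 1b c8 3e 4f 65]
query mem[0x08]=0xea, mem[0x18]=0x65, mem[0x22]=0xdb

MEM[0x08,0x18,0x22] = ea 65 db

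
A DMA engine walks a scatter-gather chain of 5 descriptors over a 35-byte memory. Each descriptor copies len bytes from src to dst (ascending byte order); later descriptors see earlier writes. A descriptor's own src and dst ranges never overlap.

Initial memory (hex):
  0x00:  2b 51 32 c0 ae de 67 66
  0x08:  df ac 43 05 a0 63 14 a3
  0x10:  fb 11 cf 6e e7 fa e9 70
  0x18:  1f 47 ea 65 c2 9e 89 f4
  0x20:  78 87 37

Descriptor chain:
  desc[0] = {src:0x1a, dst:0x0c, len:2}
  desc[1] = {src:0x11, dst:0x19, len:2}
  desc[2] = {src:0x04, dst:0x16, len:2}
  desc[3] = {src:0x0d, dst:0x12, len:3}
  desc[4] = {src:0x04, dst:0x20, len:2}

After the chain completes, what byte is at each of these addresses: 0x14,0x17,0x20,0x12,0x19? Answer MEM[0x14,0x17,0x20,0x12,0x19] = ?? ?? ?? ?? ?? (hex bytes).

  after D0: wrote 2B at 0x0c = ea65
  after D1: wrote 2B at 0x19 = 11cf
  after D2: wrote 2B at 0x16 = aede
  after D3: wrote 3B at 0x12 = 6514a3
  after D4: wrote 2B at 0x20 = aede
query mem[0x14]=0xa3, mem[0x17]=0xde, mem[0x20]=0xae, mem[0x12]=0x65, mem[0x19]=0x11

MEM[0x14,0x17,0x20,0x12,0x19] = a3 de ae 65 11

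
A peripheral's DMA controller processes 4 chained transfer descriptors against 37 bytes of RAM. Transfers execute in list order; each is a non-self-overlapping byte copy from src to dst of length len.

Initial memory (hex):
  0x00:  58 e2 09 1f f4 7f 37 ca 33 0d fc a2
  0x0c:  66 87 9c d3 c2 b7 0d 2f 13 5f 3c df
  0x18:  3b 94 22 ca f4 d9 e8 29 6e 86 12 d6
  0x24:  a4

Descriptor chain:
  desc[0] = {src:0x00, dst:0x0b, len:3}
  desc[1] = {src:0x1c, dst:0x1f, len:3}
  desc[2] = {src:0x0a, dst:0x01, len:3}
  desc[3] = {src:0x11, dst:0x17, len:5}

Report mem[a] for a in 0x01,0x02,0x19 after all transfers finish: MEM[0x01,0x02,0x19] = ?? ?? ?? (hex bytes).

#0 dst[0x0b+3] := {0x58,0xe2,0x09}
#1 dst[0x1f+3] := {0xf4,0xd9,0xe8}
#2 dst[0x01+3] := {0xfc,0x58,0xe2}
#3 dst[0x17+5] := {0xb7,0x0d,0x2f,0x13,0x5f}
query mem[0x01]=0xfc, mem[0x02]=0x58, mem[0x19]=0x2f

MEM[0x01,0x02,0x19] = fc 58 2f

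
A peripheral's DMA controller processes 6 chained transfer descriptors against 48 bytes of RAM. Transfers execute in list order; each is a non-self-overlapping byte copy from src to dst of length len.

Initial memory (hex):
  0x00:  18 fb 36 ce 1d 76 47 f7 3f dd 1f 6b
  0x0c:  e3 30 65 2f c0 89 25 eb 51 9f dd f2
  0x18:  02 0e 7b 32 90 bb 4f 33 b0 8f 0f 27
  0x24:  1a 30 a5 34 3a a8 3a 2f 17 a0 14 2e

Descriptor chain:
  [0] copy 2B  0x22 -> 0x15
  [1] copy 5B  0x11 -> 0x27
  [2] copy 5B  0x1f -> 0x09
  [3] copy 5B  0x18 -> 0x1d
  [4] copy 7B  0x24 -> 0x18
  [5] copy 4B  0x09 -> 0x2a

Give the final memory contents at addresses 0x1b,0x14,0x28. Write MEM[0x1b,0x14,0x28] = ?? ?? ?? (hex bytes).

D0: mem[0x15..0x16] <- [0f 27]
D1: mem[0x27..0x2b] <- [89 25 eb 51 0f]
D2: mem[0x09..0x0d] <- [33 b0 8f 0f 27]
D3: mem[0x1d..0x21] <- [02 0e 7b 32 90]
D4: mem[0x18..0x1e] <- [1a 30 a5 89 25 eb 51]
D5: mem[0x2a..0x2d] <- [33 b0 8f 0f]
query mem[0x1b]=0x89, mem[0x14]=0x51, mem[0x28]=0x25

MEM[0x1b,0x14,0x28] = 89 51 25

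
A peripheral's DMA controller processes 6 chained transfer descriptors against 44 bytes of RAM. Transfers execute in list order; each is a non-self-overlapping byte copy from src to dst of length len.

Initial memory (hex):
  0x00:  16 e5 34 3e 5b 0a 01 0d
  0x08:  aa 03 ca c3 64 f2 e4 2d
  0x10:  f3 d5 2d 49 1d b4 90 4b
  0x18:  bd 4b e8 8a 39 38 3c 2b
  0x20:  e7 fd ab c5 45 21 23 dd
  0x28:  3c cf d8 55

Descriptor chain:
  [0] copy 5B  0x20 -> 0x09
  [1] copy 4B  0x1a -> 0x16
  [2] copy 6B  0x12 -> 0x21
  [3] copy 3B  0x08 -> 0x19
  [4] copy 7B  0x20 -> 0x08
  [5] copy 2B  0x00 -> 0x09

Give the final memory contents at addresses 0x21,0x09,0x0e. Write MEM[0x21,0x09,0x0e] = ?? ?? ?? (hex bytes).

MEM[0x21,0x09,0x0e] = 2d 16 8a

D0: mem[0x09..0x0d] <- [e7 fd ab c5 45]
D1: mem[0x16..0x19] <- [e8 8a 39 38]
D2: mem[0x21..0x26] <- [2d 49 1d b4 e8 8a]
D3: mem[0x19..0x1b] <- [aa e7 fd]
D4: mem[0x08..0x0e] <- [e7 2d 49 1d b4 e8 8a]
D5: mem[0x09..0x0a] <- [16 e5]
query mem[0x21]=0x2d, mem[0x09]=0x16, mem[0x0e]=0x8a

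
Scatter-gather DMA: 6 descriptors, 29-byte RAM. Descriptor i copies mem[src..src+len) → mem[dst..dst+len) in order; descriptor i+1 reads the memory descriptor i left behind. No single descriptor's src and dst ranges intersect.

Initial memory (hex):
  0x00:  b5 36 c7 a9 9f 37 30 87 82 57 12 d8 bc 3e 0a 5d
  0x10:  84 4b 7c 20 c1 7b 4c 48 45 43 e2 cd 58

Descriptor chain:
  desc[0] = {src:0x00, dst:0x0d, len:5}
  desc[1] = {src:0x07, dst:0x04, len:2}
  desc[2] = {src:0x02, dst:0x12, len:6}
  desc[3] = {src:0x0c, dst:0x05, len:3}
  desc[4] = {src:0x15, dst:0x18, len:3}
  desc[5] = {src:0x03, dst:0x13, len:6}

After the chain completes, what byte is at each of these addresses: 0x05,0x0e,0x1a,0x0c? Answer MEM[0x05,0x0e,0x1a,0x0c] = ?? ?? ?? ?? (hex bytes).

MEM[0x05,0x0e,0x1a,0x0c] = bc 36 87 bc

[0] 0x00->0x0d len=5 : b5 36 c7 a9 9f
[1] 0x07->0x04 len=2 : 87 82
[2] 0x02->0x12 len=6 : c7 a9 87 82 30 87
[3] 0x0c->0x05 len=3 : bc b5 36
[4] 0x15->0x18 len=3 : 82 30 87
[5] 0x03->0x13 len=6 : a9 87 bc b5 36 82
query mem[0x05]=0xbc, mem[0x0e]=0x36, mem[0x1a]=0x87, mem[0x0c]=0xbc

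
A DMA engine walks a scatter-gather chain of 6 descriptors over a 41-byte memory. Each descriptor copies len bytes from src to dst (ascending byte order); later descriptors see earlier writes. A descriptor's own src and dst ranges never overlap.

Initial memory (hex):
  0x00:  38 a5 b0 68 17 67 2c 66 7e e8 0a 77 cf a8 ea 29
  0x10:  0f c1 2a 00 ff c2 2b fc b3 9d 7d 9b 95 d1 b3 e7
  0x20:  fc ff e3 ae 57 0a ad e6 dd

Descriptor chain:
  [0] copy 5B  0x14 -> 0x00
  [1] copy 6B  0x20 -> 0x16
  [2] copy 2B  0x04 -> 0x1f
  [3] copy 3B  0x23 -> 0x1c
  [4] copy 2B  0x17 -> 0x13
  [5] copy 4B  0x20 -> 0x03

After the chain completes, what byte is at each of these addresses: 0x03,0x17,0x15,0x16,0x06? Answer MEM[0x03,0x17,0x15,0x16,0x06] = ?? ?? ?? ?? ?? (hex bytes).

#0 dst[0x00+5] := {0xff,0xc2,0x2b,0xfc,0xb3}
#1 dst[0x16+6] := {0xfc,0xff,0xe3,0xae,0x57,0x0a}
#2 dst[0x1f+2] := {0xb3,0x67}
#3 dst[0x1c+3] := {0xae,0x57,0x0a}
#4 dst[0x13+2] := {0xff,0xe3}
#5 dst[0x03+4] := {0x67,0xff,0xe3,0xae}
query mem[0x03]=0x67, mem[0x17]=0xff, mem[0x15]=0xc2, mem[0x16]=0xfc, mem[0x06]=0xae

MEM[0x03,0x17,0x15,0x16,0x06] = 67 ff c2 fc ae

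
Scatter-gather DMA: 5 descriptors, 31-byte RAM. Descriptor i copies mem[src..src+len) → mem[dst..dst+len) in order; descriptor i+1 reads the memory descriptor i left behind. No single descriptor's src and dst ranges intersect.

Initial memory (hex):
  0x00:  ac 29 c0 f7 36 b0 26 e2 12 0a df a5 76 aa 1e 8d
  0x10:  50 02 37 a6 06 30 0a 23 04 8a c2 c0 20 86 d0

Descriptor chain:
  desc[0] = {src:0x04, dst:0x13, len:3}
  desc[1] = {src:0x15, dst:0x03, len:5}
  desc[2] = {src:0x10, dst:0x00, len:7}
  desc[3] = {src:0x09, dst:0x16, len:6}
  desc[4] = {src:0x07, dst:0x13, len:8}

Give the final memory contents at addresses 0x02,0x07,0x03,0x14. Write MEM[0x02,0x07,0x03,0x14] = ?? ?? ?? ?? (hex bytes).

D0: mem[0x13..0x15] <- [36 b0 26]
D1: mem[0x03..0x07] <- [26 0a 23 04 8a]
D2: mem[0x00..0x06] <- [50 02 37 36 b0 26 0a]
D3: mem[0x16..0x1b] <- [0a df a5 76 aa 1e]
D4: mem[0x13..0x1a] <- [8a 12 0a df a5 76 aa 1e]
query mem[0x02]=0x37, mem[0x07]=0x8a, mem[0x03]=0x36, mem[0x14]=0x12

MEM[0x02,0x07,0x03,0x14] = 37 8a 36 12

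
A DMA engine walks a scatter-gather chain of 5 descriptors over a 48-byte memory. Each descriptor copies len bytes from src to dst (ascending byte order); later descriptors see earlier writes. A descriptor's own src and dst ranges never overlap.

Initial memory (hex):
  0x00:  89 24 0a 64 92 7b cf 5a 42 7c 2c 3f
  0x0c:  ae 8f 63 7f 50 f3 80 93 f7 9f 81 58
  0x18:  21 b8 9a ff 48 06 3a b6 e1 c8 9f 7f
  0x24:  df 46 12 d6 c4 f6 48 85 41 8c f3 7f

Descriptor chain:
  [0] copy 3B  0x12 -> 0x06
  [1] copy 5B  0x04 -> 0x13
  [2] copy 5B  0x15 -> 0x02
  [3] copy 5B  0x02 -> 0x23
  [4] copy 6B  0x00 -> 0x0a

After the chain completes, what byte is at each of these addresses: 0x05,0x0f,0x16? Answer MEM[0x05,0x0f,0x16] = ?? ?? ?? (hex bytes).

  after D0: wrote 3B at 0x06 = 8093f7
  after D1: wrote 5B at 0x13 = 927b8093f7
  after D2: wrote 5B at 0x02 = 8093f721b8
  after D3: wrote 5B at 0x23 = 8093f721b8
  after D4: wrote 6B at 0x0a = 89248093f721
query mem[0x05]=0x21, mem[0x0f]=0x21, mem[0x16]=0x93

MEM[0x05,0x0f,0x16] = 21 21 93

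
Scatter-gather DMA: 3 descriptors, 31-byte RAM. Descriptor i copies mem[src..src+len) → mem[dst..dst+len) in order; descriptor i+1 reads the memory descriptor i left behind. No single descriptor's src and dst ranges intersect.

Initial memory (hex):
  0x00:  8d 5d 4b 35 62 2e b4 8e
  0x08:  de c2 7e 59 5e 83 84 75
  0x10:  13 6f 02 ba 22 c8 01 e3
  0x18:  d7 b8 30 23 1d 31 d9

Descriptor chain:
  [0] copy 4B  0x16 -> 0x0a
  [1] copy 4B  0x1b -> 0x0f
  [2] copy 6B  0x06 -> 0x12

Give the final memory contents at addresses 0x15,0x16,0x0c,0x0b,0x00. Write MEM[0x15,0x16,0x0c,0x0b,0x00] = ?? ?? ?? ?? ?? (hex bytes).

  after D0: wrote 4B at 0x0a = 01e3d7b8
  after D1: wrote 4B at 0x0f = 231d31d9
  after D2: wrote 6B at 0x12 = b48edec201e3
query mem[0x15]=0xc2, mem[0x16]=0x01, mem[0x0c]=0xd7, mem[0x0b]=0xe3, mem[0x00]=0x8d

MEM[0x15,0x16,0x0c,0x0b,0x00] = c2 01 d7 e3 8d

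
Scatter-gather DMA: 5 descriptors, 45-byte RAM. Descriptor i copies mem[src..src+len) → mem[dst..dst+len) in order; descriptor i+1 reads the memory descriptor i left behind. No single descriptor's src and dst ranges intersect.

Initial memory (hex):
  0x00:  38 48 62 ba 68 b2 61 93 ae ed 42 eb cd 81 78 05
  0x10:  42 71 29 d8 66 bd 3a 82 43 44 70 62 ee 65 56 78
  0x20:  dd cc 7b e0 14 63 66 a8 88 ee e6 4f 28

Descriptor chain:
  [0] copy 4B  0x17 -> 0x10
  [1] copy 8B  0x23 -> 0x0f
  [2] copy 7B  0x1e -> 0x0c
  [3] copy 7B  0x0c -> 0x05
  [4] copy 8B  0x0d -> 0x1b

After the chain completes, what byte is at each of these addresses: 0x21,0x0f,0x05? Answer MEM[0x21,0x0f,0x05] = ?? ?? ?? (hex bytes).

MEM[0x21,0x0f,0x05] = a8 cc 56

D0: mem[0x10..0x13] <- [82 43 44 70]
D1: mem[0x0f..0x16] <- [e0 14 63 66 a8 88 ee e6]
D2: mem[0x0c..0x12] <- [56 78 dd cc 7b e0 14]
D3: mem[0x05..0x0b] <- [56 78 dd cc 7b e0 14]
D4: mem[0x1b..0x22] <- [78 dd cc 7b e0 14 a8 88]
query mem[0x21]=0xa8, mem[0x0f]=0xcc, mem[0x05]=0x56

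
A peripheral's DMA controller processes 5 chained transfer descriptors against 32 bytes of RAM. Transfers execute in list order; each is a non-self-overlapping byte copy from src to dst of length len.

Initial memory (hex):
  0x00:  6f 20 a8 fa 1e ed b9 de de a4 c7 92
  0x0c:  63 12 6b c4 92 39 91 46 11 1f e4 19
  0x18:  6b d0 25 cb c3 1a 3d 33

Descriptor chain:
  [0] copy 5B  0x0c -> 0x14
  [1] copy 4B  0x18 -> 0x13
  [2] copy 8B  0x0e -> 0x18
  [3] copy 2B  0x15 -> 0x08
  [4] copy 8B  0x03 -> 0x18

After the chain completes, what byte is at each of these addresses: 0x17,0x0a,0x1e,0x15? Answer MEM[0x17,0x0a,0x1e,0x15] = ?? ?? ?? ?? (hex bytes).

MEM[0x17,0x0a,0x1e,0x15] = c4 c7 cb 25

D0: mem[0x14..0x18] <- [63 12 6b c4 92]
D1: mem[0x13..0x16] <- [92 d0 25 cb]
D2: mem[0x18..0x1f] <- [6b c4 92 39 91 92 d0 25]
D3: mem[0x08..0x09] <- [25 cb]
D4: mem[0x18..0x1f] <- [fa 1e ed b9 de 25 cb c7]
query mem[0x17]=0xc4, mem[0x0a]=0xc7, mem[0x1e]=0xcb, mem[0x15]=0x25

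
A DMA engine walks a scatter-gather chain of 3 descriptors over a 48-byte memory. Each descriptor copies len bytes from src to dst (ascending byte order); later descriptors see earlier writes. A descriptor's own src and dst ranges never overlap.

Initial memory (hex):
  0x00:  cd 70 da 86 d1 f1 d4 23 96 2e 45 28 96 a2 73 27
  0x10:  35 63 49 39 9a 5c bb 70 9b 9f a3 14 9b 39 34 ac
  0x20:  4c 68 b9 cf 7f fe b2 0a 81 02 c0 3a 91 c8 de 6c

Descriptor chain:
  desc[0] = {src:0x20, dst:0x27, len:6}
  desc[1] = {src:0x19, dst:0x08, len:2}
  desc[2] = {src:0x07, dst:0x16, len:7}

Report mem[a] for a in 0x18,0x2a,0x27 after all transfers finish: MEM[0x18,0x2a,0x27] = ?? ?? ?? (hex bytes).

MEM[0x18,0x2a,0x27] = a3 cf 4c

  after D0: wrote 6B at 0x27 = 4c68b9cf7ffe
  after D1: wrote 2B at 0x08 = 9fa3
  after D2: wrote 7B at 0x16 = 239fa3452896a2
query mem[0x18]=0xa3, mem[0x2a]=0xcf, mem[0x27]=0x4c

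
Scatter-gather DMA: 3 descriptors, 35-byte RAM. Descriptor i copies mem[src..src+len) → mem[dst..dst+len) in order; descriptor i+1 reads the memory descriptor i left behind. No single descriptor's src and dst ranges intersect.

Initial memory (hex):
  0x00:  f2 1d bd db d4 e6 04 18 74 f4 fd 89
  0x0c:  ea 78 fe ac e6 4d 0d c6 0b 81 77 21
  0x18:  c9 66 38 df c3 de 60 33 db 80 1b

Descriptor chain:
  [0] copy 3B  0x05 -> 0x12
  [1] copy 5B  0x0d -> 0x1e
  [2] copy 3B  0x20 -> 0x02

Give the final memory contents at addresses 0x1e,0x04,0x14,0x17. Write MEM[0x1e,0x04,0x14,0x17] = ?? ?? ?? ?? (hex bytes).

MEM[0x1e,0x04,0x14,0x17] = 78 4d 18 21

#0 dst[0x12+3] := {0xe6,0x04,0x18}
#1 dst[0x1e+5] := {0x78,0xfe,0xac,0xe6,0x4d}
#2 dst[0x02+3] := {0xac,0xe6,0x4d}
query mem[0x1e]=0x78, mem[0x04]=0x4d, mem[0x14]=0x18, mem[0x17]=0x21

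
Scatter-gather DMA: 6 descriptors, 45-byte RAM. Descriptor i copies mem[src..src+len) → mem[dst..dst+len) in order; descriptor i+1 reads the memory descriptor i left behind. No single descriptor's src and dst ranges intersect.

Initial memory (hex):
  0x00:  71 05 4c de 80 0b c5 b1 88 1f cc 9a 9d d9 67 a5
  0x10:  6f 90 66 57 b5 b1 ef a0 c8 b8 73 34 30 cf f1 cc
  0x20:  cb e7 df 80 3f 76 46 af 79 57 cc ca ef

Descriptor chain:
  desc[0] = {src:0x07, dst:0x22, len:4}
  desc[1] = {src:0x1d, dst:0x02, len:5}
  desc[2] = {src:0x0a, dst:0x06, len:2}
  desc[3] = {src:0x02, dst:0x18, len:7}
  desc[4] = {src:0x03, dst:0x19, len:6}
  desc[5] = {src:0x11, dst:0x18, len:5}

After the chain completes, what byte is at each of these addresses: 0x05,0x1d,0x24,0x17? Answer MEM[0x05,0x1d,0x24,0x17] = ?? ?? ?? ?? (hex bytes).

D0: mem[0x22..0x25] <- [b1 88 1f cc]
D1: mem[0x02..0x06] <- [cf f1 cc cb e7]
D2: mem[0x06..0x07] <- [cc 9a]
D3: mem[0x18..0x1e] <- [cf f1 cc cb cc 9a 88]
D4: mem[0x19..0x1e] <- [f1 cc cb cc 9a 88]
D5: mem[0x18..0x1c] <- [90 66 57 b5 b1]
query mem[0x05]=0xcb, mem[0x1d]=0x9a, mem[0x24]=0x1f, mem[0x17]=0xa0

MEM[0x05,0x1d,0x24,0x17] = cb 9a 1f a0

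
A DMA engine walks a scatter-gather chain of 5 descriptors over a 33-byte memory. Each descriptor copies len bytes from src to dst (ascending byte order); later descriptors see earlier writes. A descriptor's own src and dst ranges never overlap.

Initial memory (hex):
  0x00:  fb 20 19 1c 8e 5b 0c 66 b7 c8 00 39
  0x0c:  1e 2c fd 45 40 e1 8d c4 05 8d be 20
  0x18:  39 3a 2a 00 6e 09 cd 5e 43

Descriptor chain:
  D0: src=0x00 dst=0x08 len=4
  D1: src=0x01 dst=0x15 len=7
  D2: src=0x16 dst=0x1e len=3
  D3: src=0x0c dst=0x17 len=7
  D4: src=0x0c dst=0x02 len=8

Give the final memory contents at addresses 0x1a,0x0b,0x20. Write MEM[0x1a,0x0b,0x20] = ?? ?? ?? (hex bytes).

  after D0: wrote 4B at 0x08 = fb20191c
  after D1: wrote 7B at 0x15 = 20191c8e5b0c66
  after D2: wrote 3B at 0x1e = 191c8e
  after D3: wrote 7B at 0x17 = 1e2cfd4540e18d
  after D4: wrote 8B at 0x02 = 1e2cfd4540e18dc4
query mem[0x1a]=0x45, mem[0x0b]=0x1c, mem[0x20]=0x8e

MEM[0x1a,0x0b,0x20] = 45 1c 8e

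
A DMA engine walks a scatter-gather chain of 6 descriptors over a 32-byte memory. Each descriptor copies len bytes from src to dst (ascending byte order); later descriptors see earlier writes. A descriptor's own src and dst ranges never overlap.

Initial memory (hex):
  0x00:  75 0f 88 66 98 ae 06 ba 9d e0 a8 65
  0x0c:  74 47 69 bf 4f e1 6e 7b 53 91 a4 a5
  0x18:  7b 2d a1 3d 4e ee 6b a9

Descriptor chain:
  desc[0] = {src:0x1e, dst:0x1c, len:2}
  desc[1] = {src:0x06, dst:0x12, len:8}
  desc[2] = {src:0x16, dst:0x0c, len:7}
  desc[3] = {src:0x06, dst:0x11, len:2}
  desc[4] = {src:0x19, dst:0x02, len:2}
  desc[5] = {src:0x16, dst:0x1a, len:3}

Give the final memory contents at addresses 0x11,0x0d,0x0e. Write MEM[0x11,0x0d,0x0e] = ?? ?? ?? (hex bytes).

MEM[0x11,0x0d,0x0e] = 06 65 74

  after D0: wrote 2B at 0x1c = 6ba9
  after D1: wrote 8B at 0x12 = 06ba9de0a8657447
  after D2: wrote 7B at 0x0c = a8657447a13d6b
  after D3: wrote 2B at 0x11 = 06ba
  after D4: wrote 2B at 0x02 = 47a1
  after D5: wrote 3B at 0x1a = a86574
query mem[0x11]=0x06, mem[0x0d]=0x65, mem[0x0e]=0x74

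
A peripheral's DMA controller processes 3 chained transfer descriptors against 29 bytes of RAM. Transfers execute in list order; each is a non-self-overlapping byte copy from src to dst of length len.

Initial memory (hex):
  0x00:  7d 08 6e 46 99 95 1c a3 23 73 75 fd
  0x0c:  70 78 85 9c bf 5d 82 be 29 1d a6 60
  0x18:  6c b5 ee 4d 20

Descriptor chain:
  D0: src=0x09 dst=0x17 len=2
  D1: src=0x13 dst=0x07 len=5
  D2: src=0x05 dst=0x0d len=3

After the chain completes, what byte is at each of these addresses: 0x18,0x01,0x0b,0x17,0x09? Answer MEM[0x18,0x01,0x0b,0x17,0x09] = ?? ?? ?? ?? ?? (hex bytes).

MEM[0x18,0x01,0x0b,0x17,0x09] = 75 08 73 73 1d

#0 dst[0x17+2] := {0x73,0x75}
#1 dst[0x07+5] := {0xbe,0x29,0x1d,0xa6,0x73}
#2 dst[0x0d+3] := {0x95,0x1c,0xbe}
query mem[0x18]=0x75, mem[0x01]=0x08, mem[0x0b]=0x73, mem[0x17]=0x73, mem[0x09]=0x1d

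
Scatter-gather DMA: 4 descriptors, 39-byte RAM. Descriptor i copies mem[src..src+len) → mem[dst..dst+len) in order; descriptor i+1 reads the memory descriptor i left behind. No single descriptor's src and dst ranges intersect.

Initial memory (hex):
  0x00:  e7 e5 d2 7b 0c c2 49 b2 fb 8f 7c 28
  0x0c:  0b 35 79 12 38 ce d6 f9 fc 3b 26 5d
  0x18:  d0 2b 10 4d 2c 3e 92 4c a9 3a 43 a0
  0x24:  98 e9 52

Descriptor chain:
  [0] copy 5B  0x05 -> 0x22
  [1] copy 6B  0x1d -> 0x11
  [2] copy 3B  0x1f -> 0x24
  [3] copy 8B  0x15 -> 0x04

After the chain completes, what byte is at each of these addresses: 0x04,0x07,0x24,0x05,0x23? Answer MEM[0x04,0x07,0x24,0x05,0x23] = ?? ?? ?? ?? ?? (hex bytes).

  after D0: wrote 5B at 0x22 = c249b2fb8f
  after D1: wrote 6B at 0x11 = 3e924ca93ac2
  after D2: wrote 3B at 0x24 = 4ca93a
  after D3: wrote 8B at 0x04 = 3ac25dd02b104d2c
query mem[0x04]=0x3a, mem[0x07]=0xd0, mem[0x24]=0x4c, mem[0x05]=0xc2, mem[0x23]=0x49

MEM[0x04,0x07,0x24,0x05,0x23] = 3a d0 4c c2 49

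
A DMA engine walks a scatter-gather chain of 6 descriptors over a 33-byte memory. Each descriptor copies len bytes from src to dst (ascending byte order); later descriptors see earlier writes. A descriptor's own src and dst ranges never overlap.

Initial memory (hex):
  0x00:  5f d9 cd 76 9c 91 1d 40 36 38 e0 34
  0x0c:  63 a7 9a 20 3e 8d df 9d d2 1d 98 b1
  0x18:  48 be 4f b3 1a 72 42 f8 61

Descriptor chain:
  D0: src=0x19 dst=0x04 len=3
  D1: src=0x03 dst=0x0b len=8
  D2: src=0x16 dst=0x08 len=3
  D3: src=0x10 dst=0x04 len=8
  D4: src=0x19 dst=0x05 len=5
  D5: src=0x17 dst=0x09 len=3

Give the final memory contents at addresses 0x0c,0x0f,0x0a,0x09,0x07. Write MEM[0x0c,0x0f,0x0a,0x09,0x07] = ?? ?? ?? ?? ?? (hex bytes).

D0: mem[0x04..0x06] <- [be 4f b3]
D1: mem[0x0b..0x12] <- [76 be 4f b3 40 36 38 e0]
D2: mem[0x08..0x0a] <- [98 b1 48]
D3: mem[0x04..0x0b] <- [36 38 e0 9d d2 1d 98 b1]
D4: mem[0x05..0x09] <- [be 4f b3 1a 72]
D5: mem[0x09..0x0b] <- [b1 48 be]
query mem[0x0c]=0xbe, mem[0x0f]=0x40, mem[0x0a]=0x48, mem[0x09]=0xb1, mem[0x07]=0xb3

MEM[0x0c,0x0f,0x0a,0x09,0x07] = be 40 48 b1 b3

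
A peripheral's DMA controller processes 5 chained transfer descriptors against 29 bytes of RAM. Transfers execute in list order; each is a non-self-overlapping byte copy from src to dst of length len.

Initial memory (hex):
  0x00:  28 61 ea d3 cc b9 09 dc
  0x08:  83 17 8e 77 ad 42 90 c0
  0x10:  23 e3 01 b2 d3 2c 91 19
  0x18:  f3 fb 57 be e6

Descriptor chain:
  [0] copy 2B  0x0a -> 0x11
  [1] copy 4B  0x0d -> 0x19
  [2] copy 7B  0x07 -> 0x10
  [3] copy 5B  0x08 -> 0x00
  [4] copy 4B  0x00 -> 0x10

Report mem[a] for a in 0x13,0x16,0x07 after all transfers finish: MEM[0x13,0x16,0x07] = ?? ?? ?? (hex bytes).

#0 dst[0x11+2] := {0x8e,0x77}
#1 dst[0x19+4] := {0x42,0x90,0xc0,0x23}
#2 dst[0x10+7] := {0xdc,0x83,0x17,0x8e,0x77,0xad,0x42}
#3 dst[0x00+5] := {0x83,0x17,0x8e,0x77,0xad}
#4 dst[0x10+4] := {0x83,0x17,0x8e,0x77}
query mem[0x13]=0x77, mem[0x16]=0x42, mem[0x07]=0xdc

MEM[0x13,0x16,0x07] = 77 42 dc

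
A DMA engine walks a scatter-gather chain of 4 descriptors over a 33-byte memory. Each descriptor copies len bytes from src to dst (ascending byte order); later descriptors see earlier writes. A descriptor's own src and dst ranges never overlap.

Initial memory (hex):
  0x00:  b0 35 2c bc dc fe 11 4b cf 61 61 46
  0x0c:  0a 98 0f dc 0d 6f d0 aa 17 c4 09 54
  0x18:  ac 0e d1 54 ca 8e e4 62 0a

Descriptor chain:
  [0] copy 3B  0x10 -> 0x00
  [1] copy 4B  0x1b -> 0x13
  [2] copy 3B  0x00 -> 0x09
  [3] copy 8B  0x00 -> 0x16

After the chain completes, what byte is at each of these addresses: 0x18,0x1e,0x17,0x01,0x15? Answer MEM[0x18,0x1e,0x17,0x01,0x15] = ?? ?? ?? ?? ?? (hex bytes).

MEM[0x18,0x1e,0x17,0x01,0x15] = d0 e4 6f 6f 8e

#0 dst[0x00+3] := {0x0d,0x6f,0xd0}
#1 dst[0x13+4] := {0x54,0xca,0x8e,0xe4}
#2 dst[0x09+3] := {0x0d,0x6f,0xd0}
#3 dst[0x16+8] := {0x0d,0x6f,0xd0,0xbc,0xdc,0xfe,0x11,0x4b}
query mem[0x18]=0xd0, mem[0x1e]=0xe4, mem[0x17]=0x6f, mem[0x01]=0x6f, mem[0x15]=0x8e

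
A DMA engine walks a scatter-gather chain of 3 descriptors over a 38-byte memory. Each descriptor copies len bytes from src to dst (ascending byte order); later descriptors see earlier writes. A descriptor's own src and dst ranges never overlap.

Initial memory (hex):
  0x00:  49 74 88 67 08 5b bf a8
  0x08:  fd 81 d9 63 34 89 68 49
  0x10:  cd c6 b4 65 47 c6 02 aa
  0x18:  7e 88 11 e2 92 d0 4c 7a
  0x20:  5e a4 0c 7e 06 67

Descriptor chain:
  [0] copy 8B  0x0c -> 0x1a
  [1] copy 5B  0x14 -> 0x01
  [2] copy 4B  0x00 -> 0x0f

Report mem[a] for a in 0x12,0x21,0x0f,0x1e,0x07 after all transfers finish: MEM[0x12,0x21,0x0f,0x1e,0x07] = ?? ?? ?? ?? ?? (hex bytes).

MEM[0x12,0x21,0x0f,0x1e,0x07] = 02 65 49 cd a8

[0] 0x0c->0x1a len=8 : 34 89 68 49 cd c6 b4 65
[1] 0x14->0x01 len=5 : 47 c6 02 aa 7e
[2] 0x00->0x0f len=4 : 49 47 c6 02
query mem[0x12]=0x02, mem[0x21]=0x65, mem[0x0f]=0x49, mem[0x1e]=0xcd, mem[0x07]=0xa8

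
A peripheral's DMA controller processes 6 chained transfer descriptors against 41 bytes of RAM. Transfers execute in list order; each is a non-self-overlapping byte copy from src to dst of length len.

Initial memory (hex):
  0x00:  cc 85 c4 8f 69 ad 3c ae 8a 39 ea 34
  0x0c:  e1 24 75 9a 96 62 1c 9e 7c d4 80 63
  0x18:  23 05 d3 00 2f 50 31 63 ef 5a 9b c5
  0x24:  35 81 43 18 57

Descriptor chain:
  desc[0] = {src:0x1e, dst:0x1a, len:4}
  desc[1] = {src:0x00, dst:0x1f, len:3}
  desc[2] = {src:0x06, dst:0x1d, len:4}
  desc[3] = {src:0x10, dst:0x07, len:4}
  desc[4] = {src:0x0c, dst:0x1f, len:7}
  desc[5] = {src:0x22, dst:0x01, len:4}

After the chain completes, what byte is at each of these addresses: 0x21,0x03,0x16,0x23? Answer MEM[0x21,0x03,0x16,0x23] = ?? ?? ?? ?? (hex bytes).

MEM[0x21,0x03,0x16,0x23] = 75 62 80 96

  after D0: wrote 4B at 0x1a = 3163ef5a
  after D1: wrote 3B at 0x1f = cc85c4
  after D2: wrote 4B at 0x1d = 3cae8a39
  after D3: wrote 4B at 0x07 = 96621c9e
  after D4: wrote 7B at 0x1f = e124759a96621c
  after D5: wrote 4B at 0x01 = 9a96621c
query mem[0x21]=0x75, mem[0x03]=0x62, mem[0x16]=0x80, mem[0x23]=0x96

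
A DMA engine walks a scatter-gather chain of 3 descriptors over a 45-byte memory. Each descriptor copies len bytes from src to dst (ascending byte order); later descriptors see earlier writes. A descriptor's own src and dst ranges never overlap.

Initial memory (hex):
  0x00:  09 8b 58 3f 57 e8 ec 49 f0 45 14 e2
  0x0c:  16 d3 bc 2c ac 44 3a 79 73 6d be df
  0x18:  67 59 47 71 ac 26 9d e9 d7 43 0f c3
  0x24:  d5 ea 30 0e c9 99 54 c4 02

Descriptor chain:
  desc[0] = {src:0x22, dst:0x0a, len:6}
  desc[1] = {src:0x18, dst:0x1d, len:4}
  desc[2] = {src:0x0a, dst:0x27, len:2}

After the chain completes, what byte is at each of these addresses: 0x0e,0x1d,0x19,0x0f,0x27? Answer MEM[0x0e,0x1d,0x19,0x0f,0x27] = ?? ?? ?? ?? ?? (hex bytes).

D0: mem[0x0a..0x0f] <- [0f c3 d5 ea 30 0e]
D1: mem[0x1d..0x20] <- [67 59 47 71]
D2: mem[0x27..0x28] <- [0f c3]
query mem[0x0e]=0x30, mem[0x1d]=0x67, mem[0x19]=0x59, mem[0x0f]=0x0e, mem[0x27]=0x0f

MEM[0x0e,0x1d,0x19,0x0f,0x27] = 30 67 59 0e 0f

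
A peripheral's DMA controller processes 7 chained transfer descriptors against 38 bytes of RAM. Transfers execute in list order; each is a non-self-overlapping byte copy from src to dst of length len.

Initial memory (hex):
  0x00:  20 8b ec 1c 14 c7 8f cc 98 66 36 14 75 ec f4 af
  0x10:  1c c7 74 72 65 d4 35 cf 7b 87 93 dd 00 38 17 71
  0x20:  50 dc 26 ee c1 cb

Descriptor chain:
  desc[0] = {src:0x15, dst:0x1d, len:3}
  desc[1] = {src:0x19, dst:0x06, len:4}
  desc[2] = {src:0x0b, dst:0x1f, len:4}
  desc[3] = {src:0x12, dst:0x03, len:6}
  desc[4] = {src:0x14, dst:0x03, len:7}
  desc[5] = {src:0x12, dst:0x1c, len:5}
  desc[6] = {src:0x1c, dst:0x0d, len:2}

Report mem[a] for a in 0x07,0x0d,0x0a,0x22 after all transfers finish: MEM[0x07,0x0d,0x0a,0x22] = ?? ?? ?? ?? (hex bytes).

D0: mem[0x1d..0x1f] <- [d4 35 cf]
D1: mem[0x06..0x09] <- [87 93 dd 00]
D2: mem[0x1f..0x22] <- [14 75 ec f4]
D3: mem[0x03..0x08] <- [74 72 65 d4 35 cf]
D4: mem[0x03..0x09] <- [65 d4 35 cf 7b 87 93]
D5: mem[0x1c..0x20] <- [74 72 65 d4 35]
D6: mem[0x0d..0x0e] <- [74 72]
query mem[0x07]=0x7b, mem[0x0d]=0x74, mem[0x0a]=0x36, mem[0x22]=0xf4

MEM[0x07,0x0d,0x0a,0x22] = 7b 74 36 f4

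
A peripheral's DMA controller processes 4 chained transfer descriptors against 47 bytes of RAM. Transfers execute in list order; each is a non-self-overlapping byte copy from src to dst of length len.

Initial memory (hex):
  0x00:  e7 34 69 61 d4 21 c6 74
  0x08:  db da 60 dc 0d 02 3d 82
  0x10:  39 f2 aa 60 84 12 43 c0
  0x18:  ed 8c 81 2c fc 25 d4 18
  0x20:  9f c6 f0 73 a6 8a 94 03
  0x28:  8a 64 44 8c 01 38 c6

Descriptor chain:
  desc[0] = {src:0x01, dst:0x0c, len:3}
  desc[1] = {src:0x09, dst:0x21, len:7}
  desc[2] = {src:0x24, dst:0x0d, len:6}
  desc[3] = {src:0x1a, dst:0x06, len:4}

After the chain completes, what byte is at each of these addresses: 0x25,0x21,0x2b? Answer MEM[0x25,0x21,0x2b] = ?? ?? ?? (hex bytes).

MEM[0x25,0x21,0x2b] = 69 da 8c

#0 dst[0x0c+3] := {0x34,0x69,0x61}
#1 dst[0x21+7] := {0xda,0x60,0xdc,0x34,0x69,0x61,0x82}
#2 dst[0x0d+6] := {0x34,0x69,0x61,0x82,0x8a,0x64}
#3 dst[0x06+4] := {0x81,0x2c,0xfc,0x25}
query mem[0x25]=0x69, mem[0x21]=0xda, mem[0x2b]=0x8c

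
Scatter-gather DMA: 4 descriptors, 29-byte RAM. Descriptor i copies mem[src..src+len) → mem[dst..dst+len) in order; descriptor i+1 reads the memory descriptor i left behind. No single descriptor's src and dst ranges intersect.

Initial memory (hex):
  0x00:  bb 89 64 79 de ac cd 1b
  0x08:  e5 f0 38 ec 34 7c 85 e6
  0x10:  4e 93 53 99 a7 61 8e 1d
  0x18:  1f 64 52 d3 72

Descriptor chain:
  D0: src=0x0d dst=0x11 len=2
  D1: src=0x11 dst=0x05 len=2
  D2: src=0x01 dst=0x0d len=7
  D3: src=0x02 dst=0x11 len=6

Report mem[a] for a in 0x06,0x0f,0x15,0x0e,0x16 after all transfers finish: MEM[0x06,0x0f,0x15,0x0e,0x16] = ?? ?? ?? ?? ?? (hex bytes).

MEM[0x06,0x0f,0x15,0x0e,0x16] = 85 79 85 64 1b

D0: mem[0x11..0x12] <- [7c 85]
D1: mem[0x05..0x06] <- [7c 85]
D2: mem[0x0d..0x13] <- [89 64 79 de 7c 85 1b]
D3: mem[0x11..0x16] <- [64 79 de 7c 85 1b]
query mem[0x06]=0x85, mem[0x0f]=0x79, mem[0x15]=0x85, mem[0x0e]=0x64, mem[0x16]=0x1b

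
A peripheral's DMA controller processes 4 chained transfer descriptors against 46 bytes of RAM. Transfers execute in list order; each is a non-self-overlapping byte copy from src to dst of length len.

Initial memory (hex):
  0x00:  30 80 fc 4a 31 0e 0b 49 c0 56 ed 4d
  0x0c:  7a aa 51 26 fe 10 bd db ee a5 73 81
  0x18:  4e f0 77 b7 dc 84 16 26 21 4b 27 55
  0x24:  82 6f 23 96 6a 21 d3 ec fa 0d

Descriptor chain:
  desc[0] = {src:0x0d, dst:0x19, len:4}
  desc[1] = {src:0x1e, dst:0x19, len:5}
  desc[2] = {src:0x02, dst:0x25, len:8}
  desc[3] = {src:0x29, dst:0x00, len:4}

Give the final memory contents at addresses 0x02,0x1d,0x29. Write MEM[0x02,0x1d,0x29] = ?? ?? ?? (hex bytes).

  after D0: wrote 4B at 0x19 = aa5126fe
  after D1: wrote 5B at 0x19 = 1626214b27
  after D2: wrote 8B at 0x25 = fc4a310e0b49c056
  after D3: wrote 4B at 0x00 = 0b49c056
query mem[0x02]=0xc0, mem[0x1d]=0x27, mem[0x29]=0x0b

MEM[0x02,0x1d,0x29] = c0 27 0b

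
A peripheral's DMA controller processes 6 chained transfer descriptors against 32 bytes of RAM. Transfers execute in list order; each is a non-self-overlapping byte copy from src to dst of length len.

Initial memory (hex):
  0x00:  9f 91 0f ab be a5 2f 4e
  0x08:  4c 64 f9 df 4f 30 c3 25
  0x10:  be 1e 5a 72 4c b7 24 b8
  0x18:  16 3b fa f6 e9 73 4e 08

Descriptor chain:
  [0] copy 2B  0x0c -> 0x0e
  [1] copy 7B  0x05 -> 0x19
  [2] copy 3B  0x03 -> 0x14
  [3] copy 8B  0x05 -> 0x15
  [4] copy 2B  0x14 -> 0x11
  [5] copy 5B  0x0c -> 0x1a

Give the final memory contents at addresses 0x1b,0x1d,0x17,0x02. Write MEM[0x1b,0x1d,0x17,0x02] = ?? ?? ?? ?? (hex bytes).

  after D0: wrote 2B at 0x0e = 4f30
  after D1: wrote 7B at 0x19 = a52f4e4c64f9df
  after D2: wrote 3B at 0x14 = abbea5
  after D3: wrote 8B at 0x15 = a52f4e4c64f9df4f
  after D4: wrote 2B at 0x11 = aba5
  after D5: wrote 5B at 0x1a = 4f304f30be
query mem[0x1b]=0x30, mem[0x1d]=0x30, mem[0x17]=0x4e, mem[0x02]=0x0f

MEM[0x1b,0x1d,0x17,0x02] = 30 30 4e 0f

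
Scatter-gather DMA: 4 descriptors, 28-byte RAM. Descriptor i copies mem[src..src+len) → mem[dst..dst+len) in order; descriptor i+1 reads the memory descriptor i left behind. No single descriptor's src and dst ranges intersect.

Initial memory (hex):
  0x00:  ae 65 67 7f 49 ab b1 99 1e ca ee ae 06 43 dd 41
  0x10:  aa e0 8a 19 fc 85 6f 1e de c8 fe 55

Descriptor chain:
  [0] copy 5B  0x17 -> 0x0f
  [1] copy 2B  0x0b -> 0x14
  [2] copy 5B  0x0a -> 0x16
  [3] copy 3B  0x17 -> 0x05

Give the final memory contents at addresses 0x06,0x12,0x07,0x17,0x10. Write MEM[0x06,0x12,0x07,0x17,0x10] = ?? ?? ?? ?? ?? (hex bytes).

MEM[0x06,0x12,0x07,0x17,0x10] = 06 fe 43 ae de

[0] 0x17->0x0f len=5 : 1e de c8 fe 55
[1] 0x0b->0x14 len=2 : ae 06
[2] 0x0a->0x16 len=5 : ee ae 06 43 dd
[3] 0x17->0x05 len=3 : ae 06 43
query mem[0x06]=0x06, mem[0x12]=0xfe, mem[0x07]=0x43, mem[0x17]=0xae, mem[0x10]=0xde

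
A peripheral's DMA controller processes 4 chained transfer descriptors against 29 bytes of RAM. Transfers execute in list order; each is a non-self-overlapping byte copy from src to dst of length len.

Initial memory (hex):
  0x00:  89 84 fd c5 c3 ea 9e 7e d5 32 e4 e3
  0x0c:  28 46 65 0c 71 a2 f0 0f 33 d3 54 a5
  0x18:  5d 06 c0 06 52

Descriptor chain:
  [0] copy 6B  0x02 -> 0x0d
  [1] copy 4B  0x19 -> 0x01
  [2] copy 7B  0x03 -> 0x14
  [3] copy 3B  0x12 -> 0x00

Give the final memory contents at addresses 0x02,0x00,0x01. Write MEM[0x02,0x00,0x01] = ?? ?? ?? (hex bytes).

[0] 0x02->0x0d len=6 : fd c5 c3 ea 9e 7e
[1] 0x19->0x01 len=4 : 06 c0 06 52
[2] 0x03->0x14 len=7 : 06 52 ea 9e 7e d5 32
[3] 0x12->0x00 len=3 : 7e 0f 06
query mem[0x02]=0x06, mem[0x00]=0x7e, mem[0x01]=0x0f

MEM[0x02,0x00,0x01] = 06 7e 0f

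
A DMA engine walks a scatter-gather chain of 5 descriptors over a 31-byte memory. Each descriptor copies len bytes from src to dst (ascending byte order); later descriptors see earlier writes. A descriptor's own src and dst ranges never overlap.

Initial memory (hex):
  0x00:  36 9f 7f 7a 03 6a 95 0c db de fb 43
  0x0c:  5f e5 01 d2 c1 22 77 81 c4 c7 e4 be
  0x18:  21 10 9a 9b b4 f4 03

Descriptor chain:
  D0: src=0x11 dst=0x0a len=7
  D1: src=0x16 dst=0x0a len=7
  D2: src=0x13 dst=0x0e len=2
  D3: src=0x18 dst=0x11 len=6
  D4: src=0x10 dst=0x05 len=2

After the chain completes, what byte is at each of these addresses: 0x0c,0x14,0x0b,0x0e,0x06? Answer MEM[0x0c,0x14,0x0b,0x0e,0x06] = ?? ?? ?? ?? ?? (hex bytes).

MEM[0x0c,0x14,0x0b,0x0e,0x06] = 21 9b be 81 21

#0 dst[0x0a+7] := {0x22,0x77,0x81,0xc4,0xc7,0xe4,0xbe}
#1 dst[0x0a+7] := {0xe4,0xbe,0x21,0x10,0x9a,0x9b,0xb4}
#2 dst[0x0e+2] := {0x81,0xc4}
#3 dst[0x11+6] := {0x21,0x10,0x9a,0x9b,0xb4,0xf4}
#4 dst[0x05+2] := {0xb4,0x21}
query mem[0x0c]=0x21, mem[0x14]=0x9b, mem[0x0b]=0xbe, mem[0x0e]=0x81, mem[0x06]=0x21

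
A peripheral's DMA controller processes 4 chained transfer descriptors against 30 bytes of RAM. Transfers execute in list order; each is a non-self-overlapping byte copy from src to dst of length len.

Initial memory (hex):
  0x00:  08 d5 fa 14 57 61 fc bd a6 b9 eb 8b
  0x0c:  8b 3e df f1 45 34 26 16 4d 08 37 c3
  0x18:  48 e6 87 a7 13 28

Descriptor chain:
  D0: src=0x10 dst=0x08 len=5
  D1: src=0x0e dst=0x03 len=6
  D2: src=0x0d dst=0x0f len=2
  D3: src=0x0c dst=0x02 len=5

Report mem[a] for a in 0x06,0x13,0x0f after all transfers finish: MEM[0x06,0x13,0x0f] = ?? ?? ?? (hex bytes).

MEM[0x06,0x13,0x0f] = df 16 3e

D0: mem[0x08..0x0c] <- [45 34 26 16 4d]
D1: mem[0x03..0x08] <- [df f1 45 34 26 16]
D2: mem[0x0f..0x10] <- [3e df]
D3: mem[0x02..0x06] <- [4d 3e df 3e df]
query mem[0x06]=0xdf, mem[0x13]=0x16, mem[0x0f]=0x3e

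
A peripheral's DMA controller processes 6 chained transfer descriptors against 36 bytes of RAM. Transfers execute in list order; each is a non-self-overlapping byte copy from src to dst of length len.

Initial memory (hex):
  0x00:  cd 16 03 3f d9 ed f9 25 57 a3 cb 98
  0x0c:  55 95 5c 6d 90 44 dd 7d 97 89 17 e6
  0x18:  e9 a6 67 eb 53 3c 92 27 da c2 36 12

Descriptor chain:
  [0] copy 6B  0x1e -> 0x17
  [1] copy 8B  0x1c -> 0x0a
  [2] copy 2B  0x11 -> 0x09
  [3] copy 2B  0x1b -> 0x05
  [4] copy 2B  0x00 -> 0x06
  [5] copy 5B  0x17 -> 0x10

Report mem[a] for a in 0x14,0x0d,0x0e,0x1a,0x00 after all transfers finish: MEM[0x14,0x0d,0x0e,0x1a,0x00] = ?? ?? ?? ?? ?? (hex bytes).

MEM[0x14,0x0d,0x0e,0x1a,0x00] = 36 27 da c2 cd

D0: mem[0x17..0x1c] <- [92 27 da c2 36 12]
D1: mem[0x0a..0x11] <- [12 3c 92 27 da c2 36 12]
D2: mem[0x09..0x0a] <- [12 dd]
D3: mem[0x05..0x06] <- [36 12]
D4: mem[0x06..0x07] <- [cd 16]
D5: mem[0x10..0x14] <- [92 27 da c2 36]
query mem[0x14]=0x36, mem[0x0d]=0x27, mem[0x0e]=0xda, mem[0x1a]=0xc2, mem[0x00]=0xcd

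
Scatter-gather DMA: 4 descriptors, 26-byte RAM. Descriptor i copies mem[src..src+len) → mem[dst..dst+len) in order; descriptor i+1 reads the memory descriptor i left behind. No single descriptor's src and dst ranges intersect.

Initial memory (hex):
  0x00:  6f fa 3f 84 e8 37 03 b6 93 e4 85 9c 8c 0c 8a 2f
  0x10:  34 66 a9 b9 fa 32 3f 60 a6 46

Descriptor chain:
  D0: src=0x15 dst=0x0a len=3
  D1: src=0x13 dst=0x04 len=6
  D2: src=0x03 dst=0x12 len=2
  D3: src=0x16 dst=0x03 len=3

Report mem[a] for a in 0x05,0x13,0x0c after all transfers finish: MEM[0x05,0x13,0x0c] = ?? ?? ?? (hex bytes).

[0] 0x15->0x0a len=3 : 32 3f 60
[1] 0x13->0x04 len=6 : b9 fa 32 3f 60 a6
[2] 0x03->0x12 len=2 : 84 b9
[3] 0x16->0x03 len=3 : 3f 60 a6
query mem[0x05]=0xa6, mem[0x13]=0xb9, mem[0x0c]=0x60

MEM[0x05,0x13,0x0c] = a6 b9 60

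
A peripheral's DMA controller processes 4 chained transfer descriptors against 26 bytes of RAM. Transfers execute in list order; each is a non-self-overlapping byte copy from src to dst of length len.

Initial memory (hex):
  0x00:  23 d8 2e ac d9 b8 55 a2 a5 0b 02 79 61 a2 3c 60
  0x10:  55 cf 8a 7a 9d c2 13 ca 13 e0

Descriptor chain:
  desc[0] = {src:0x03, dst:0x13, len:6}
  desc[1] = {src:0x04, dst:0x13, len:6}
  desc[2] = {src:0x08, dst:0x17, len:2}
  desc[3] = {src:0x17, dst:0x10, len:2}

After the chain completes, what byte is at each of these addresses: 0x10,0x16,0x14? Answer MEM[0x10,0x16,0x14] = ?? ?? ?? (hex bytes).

MEM[0x10,0x16,0x14] = a5 a2 b8

#0 dst[0x13+6] := {0xac,0xd9,0xb8,0x55,0xa2,0xa5}
#1 dst[0x13+6] := {0xd9,0xb8,0x55,0xa2,0xa5,0x0b}
#2 dst[0x17+2] := {0xa5,0x0b}
#3 dst[0x10+2] := {0xa5,0x0b}
query mem[0x10]=0xa5, mem[0x16]=0xa2, mem[0x14]=0xb8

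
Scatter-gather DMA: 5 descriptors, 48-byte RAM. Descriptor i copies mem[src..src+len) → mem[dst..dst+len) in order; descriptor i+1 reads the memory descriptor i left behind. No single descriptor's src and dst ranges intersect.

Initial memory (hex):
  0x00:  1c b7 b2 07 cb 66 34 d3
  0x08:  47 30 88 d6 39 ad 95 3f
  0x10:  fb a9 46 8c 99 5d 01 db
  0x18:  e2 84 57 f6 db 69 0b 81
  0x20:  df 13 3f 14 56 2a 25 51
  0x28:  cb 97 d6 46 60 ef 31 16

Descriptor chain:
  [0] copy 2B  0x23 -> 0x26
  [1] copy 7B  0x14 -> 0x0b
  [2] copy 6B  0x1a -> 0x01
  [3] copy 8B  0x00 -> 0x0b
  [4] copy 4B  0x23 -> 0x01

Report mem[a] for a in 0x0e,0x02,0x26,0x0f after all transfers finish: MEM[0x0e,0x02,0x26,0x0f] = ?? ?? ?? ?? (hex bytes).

MEM[0x0e,0x02,0x26,0x0f] = db 56 14 69

  after D0: wrote 2B at 0x26 = 1456
  after D1: wrote 7B at 0x0b = 995d01dbe28457
  after D2: wrote 6B at 0x01 = 57f6db690b81
  after D3: wrote 8B at 0x0b = 1c57f6db690b81d3
  after D4: wrote 4B at 0x01 = 14562a14
query mem[0x0e]=0xdb, mem[0x02]=0x56, mem[0x26]=0x14, mem[0x0f]=0x69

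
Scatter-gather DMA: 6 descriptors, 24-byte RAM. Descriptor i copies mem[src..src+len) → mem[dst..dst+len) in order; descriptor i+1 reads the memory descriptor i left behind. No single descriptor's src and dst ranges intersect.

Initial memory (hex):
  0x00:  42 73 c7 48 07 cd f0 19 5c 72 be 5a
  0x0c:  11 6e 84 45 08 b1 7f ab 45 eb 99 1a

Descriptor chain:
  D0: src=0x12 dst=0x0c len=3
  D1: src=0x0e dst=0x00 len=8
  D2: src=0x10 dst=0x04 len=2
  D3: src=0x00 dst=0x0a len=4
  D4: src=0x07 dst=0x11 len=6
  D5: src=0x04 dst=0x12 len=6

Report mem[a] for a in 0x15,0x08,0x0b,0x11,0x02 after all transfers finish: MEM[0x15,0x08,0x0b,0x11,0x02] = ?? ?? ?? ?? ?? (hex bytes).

#0 dst[0x0c+3] := {0x7f,0xab,0x45}
#1 dst[0x00+8] := {0x45,0x45,0x08,0xb1,0x7f,0xab,0x45,0xeb}
#2 dst[0x04+2] := {0x08,0xb1}
#3 dst[0x0a+4] := {0x45,0x45,0x08,0xb1}
#4 dst[0x11+6] := {0xeb,0x5c,0x72,0x45,0x45,0x08}
#5 dst[0x12+6] := {0x08,0xb1,0x45,0xeb,0x5c,0x72}
query mem[0x15]=0xeb, mem[0x08]=0x5c, mem[0x0b]=0x45, mem[0x11]=0xeb, mem[0x02]=0x08

MEM[0x15,0x08,0x0b,0x11,0x02] = eb 5c 45 eb 08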